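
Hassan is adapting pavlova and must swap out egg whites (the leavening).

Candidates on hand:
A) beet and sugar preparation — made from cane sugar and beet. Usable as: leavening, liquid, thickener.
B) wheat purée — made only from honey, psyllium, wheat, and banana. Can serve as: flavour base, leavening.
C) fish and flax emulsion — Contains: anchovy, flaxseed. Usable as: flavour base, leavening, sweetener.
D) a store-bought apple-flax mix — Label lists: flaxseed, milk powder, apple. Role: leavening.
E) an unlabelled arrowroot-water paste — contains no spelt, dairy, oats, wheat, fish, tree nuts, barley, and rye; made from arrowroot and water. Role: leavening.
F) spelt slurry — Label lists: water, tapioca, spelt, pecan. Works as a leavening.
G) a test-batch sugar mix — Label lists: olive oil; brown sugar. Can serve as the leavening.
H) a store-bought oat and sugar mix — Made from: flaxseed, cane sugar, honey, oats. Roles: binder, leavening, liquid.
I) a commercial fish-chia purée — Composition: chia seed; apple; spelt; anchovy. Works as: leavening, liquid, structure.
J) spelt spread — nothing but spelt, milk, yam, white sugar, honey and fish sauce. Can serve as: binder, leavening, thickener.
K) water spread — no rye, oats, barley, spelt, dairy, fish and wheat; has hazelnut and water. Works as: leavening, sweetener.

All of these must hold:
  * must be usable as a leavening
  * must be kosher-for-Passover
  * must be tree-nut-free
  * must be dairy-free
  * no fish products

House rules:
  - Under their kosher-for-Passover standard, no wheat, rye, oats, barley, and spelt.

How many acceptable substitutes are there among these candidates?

3

A: every rule checks out — keep
B: has wheat, so not kosher-for-Passover — reject
C: has anchovy, so not fish-free — out
D: has milk powder, so not dairy-free — out
E: every rule checks out — keep
F: has spelt, so not kosher-for-Passover; has pecan, so not tree-nut-free — reject
G: only brown sugar and olive oil; none excluded — OK
H: has oats, so not kosher-for-Passover — out
I: has spelt, so not kosher-for-Passover; has anchovy, so not fish-free — no
J: has spelt, so not kosher-for-Passover; has fish sauce, so not fish-free (and 1 more) — no
K: has hazelnut, so not tree-nut-free — out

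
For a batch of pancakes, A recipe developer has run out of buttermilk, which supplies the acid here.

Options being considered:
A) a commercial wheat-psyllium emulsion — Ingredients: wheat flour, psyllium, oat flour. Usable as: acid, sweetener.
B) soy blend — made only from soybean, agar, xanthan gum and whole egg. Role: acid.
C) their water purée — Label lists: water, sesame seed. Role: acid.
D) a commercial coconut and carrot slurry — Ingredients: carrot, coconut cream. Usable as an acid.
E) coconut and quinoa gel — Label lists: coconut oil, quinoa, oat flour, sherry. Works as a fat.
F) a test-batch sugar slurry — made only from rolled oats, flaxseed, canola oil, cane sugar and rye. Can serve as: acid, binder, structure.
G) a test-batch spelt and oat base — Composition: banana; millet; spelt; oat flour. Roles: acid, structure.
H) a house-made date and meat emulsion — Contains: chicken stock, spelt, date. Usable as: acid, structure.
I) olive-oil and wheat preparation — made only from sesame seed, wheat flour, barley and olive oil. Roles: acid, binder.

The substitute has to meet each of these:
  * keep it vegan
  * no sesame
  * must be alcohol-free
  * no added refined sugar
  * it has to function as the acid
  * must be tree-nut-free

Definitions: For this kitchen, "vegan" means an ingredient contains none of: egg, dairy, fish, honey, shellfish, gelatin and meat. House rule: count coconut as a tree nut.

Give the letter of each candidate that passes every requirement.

A: nothing on the exclusion list — keep
B: has whole egg, so not vegan — out
C: has sesame seed, so not sesame-free — no
D: has coconut cream, so not tree-nut-free — no
E: not usable as an acid; has coconut oil, so not tree-nut-free (and 1 more) — no
F: has cane sugar, so not no-added-sugar — reject
G: nothing on the exclusion list — keep
H: has chicken stock, so not vegan — reject
I: has sesame seed, so not sesame-free — out

A, G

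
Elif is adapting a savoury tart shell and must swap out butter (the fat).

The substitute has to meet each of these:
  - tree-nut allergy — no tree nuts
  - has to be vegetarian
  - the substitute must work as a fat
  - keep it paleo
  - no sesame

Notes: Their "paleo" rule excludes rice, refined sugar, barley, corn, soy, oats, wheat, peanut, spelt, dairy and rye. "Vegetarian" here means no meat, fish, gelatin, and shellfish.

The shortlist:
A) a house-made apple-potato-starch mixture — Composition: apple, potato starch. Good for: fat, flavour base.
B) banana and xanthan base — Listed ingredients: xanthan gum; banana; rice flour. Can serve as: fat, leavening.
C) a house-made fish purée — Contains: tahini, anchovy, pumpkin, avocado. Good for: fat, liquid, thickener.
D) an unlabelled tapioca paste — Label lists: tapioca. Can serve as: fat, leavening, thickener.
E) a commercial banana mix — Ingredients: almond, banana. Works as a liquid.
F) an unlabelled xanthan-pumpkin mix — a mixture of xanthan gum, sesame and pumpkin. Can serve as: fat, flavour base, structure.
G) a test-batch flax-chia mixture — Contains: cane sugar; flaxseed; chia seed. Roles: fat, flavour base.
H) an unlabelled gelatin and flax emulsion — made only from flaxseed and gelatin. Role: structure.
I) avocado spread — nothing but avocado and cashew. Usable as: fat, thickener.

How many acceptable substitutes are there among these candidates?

A: nothing on the exclusion list — OK
B: has rice flour, so not paleo — reject
C: has anchovy, so not vegetarian; has tahini, so not sesame-free — reject
D: every rule checks out — keep
E: not usable as a fat; has almond, so not tree-nut-free — reject
F: has sesame, so not sesame-free — no
G: has cane sugar, so not paleo — no
H: not usable as a fat; has gelatin, so not vegetarian — no
I: has cashew, so not tree-nut-free — reject

2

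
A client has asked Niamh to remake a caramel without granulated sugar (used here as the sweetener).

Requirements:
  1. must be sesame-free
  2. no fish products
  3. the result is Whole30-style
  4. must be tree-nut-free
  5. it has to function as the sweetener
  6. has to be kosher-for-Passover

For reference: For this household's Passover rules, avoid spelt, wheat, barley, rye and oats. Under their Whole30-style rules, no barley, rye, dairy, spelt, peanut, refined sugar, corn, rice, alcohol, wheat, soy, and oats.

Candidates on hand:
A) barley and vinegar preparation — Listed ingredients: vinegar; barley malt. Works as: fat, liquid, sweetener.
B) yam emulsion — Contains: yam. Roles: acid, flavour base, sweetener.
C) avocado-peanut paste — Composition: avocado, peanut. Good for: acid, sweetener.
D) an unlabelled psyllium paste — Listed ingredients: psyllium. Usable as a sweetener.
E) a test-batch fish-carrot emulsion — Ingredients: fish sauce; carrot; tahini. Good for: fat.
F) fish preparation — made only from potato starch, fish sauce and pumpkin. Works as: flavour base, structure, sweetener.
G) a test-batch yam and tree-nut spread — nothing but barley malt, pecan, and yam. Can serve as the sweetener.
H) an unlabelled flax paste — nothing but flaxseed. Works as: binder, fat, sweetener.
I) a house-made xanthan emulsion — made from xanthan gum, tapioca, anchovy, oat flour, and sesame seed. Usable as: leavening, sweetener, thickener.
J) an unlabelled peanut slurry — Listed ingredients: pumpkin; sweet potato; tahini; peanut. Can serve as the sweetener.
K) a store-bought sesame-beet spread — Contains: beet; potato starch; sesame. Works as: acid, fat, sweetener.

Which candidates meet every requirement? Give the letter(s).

B, D, H

A: has barley malt, so not kosher-for-Passover; has barley malt, so not Whole30-style — reject
B: works as a sweetener, Whole30-style, kosher-for-Passover — keep
C: has peanut, so not Whole30-style — reject
D: no tree nuts, no fish — valid
E: not usable as a sweetener; has tahini, so not sesame-free (and 1 more) — no
F: has fish sauce, so not fish-free — out
G: has barley malt, so not kosher-for-Passover; has barley malt, so not Whole30-style (and 1 more) — no
H: only flaxseed; none excluded — valid
I: has oat flour, so not kosher-for-Passover; has oat flour, so not Whole30-style (and 2 more) — out
J: has peanut, so not Whole30-style; has tahini, so not sesame-free — no
K: has sesame, so not sesame-free — out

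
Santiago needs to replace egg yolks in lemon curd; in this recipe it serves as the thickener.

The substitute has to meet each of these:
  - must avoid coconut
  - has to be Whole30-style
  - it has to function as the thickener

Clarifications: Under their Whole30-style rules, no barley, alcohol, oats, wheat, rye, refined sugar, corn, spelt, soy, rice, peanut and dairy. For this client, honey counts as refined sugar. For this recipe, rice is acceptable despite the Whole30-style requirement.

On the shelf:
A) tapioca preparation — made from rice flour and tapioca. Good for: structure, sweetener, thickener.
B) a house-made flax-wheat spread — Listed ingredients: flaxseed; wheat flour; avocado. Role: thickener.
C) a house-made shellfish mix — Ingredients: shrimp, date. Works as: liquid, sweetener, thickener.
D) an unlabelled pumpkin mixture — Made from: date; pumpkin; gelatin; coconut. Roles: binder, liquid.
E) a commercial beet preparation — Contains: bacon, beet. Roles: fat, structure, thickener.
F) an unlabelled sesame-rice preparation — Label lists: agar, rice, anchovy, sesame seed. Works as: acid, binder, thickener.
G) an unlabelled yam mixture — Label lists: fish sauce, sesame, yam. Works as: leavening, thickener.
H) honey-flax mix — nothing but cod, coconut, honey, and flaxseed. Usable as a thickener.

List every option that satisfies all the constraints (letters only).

A, C, E, F, G

A: rice is permitted under the Whole30-style carve-out; nothing else excluded — OK
B: has wheat flour, so not Whole30-style — reject
C: Whole30-style, no coconut — keep
D: not usable as a thickener; has coconut, so not coconut-free — no
E: only bacon and beet; none excluded — OK
F: rice is permitted under the Whole30-style carve-out; nothing else excluded — keep
G: only fish sauce, sesame and yam; none excluded — keep
H: has honey, so not Whole30-style; has coconut, so not coconut-free — no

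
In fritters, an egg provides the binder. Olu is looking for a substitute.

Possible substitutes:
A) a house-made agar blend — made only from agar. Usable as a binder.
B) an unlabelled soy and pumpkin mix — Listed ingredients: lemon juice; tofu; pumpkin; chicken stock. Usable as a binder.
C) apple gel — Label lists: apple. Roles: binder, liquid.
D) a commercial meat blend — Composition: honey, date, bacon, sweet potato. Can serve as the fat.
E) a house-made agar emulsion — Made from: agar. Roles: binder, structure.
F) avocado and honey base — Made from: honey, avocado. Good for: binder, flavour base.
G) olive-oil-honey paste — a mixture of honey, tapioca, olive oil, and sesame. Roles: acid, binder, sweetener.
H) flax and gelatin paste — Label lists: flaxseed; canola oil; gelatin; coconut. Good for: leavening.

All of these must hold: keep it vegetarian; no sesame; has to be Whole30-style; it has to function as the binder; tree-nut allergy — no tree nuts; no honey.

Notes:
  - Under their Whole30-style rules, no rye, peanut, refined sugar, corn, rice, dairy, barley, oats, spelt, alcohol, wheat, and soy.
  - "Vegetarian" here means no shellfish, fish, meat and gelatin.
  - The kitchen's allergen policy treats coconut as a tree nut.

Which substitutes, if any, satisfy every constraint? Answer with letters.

A, C, E

A: works as a binder, no honey, tree-nut-free — keep
B: has tofu, so not Whole30-style; has chicken stock, so not vegetarian — no
C: only apple; none excluded — valid
D: not usable as a binder; has bacon, so not vegetarian (and 1 more) — reject
E: only agar; none excluded — keep
F: has honey, so not honey-free — no
G: has honey, so not honey-free; has sesame, so not sesame-free — no
H: not usable as a binder; has gelatin, so not vegetarian (and 1 more) — no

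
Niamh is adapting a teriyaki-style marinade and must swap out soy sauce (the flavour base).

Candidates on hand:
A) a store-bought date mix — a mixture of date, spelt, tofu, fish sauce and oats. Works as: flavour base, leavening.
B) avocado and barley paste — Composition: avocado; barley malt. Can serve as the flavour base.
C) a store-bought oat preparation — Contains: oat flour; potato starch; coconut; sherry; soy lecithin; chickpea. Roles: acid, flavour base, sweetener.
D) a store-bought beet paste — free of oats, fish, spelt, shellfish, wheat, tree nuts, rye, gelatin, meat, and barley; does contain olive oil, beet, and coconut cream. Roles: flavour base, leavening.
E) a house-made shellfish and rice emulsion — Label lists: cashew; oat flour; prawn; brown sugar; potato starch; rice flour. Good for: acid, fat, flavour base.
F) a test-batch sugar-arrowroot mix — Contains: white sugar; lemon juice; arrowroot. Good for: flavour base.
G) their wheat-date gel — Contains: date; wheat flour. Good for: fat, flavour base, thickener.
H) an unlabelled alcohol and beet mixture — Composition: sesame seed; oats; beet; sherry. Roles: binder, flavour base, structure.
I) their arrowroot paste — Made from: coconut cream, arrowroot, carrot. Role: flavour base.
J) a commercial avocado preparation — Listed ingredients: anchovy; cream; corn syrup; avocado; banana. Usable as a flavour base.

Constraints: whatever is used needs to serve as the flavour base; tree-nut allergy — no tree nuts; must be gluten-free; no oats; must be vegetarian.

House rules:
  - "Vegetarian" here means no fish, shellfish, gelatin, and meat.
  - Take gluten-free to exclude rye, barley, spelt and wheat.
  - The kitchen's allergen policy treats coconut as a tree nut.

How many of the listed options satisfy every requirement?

A: has fish sauce, so not vegetarian; has spelt, so not gluten-free (and 1 more) — no
B: has barley malt, so not gluten-free — reject
C: has oat flour, so not oat-free; has coconut, so not tree-nut-free — reject
D: has coconut cream, so not tree-nut-free — out
E: has prawn, so not vegetarian; has oat flour, so not oat-free (and 1 more) — reject
F: only white sugar, lemon juice and arrowroot; none excluded — keep
G: has wheat flour, so not gluten-free — no
H: has oats, so not oat-free — out
I: has coconut cream, so not tree-nut-free — out
J: has anchovy, so not vegetarian — out

1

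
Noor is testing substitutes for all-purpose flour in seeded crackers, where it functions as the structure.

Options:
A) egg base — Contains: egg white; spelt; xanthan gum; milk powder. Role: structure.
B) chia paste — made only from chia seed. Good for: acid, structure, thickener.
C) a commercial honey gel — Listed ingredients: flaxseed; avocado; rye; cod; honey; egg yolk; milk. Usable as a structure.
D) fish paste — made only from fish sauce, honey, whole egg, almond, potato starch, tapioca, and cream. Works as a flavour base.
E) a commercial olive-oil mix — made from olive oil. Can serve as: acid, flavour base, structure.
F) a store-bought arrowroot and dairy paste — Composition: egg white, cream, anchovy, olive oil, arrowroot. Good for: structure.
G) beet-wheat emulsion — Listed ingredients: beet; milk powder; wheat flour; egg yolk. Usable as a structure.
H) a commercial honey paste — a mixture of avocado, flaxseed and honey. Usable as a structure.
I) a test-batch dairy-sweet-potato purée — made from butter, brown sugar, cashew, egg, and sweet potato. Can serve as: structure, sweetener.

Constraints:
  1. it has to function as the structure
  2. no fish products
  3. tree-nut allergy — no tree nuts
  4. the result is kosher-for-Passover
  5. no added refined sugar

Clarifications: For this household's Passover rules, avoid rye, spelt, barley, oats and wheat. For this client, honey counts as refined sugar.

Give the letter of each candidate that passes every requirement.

B, E

A: has spelt, so not kosher-for-Passover — reject
B: no fish, kosher-for-Passover — valid
C: has rye, so not kosher-for-Passover; has honey, so not no-added-sugar (and 1 more) — reject
D: not usable as a structure; has honey, so not no-added-sugar (and 2 more) — no
E: every rule checks out — OK
F: has anchovy, so not fish-free — no
G: has wheat flour, so not kosher-for-Passover — out
H: has honey, so not no-added-sugar — out
I: has brown sugar, so not no-added-sugar; has cashew, so not tree-nut-free — no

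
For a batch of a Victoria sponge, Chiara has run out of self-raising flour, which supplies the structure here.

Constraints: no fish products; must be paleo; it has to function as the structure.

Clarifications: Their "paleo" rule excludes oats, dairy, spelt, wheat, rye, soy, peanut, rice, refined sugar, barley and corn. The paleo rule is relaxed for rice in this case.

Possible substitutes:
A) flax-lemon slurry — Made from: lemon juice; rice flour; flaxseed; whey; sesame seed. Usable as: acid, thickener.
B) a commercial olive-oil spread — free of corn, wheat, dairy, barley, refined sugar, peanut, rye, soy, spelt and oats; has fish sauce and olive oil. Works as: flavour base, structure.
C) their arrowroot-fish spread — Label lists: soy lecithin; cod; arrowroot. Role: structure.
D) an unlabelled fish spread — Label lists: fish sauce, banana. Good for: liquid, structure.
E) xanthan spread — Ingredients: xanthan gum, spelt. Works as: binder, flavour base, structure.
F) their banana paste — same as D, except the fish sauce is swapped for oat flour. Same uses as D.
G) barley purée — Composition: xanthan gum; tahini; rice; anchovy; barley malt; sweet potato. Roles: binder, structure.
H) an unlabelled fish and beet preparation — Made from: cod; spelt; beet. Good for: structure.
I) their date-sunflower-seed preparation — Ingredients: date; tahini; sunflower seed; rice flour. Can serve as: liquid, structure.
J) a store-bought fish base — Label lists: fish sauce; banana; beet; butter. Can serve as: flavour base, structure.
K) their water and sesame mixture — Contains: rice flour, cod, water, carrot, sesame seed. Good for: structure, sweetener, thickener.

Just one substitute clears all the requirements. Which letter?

A: not usable as a structure; has whey, so not paleo — no
B: has fish sauce, so not fish-free — no
C: has soy lecithin, so not paleo; has cod, so not fish-free — out
D: has fish sauce, so not fish-free — reject
E: has spelt, so not paleo — reject
F: has oat flour, so not paleo — no
G: has barley malt, so not paleo; has anchovy, so not fish-free — reject
H: has spelt, so not paleo; has cod, so not fish-free — out
I: rice is permitted under the paleo carve-out; nothing else excluded — valid
J: has butter, so not paleo; has fish sauce, so not fish-free — reject
K: has cod, so not fish-free — no

I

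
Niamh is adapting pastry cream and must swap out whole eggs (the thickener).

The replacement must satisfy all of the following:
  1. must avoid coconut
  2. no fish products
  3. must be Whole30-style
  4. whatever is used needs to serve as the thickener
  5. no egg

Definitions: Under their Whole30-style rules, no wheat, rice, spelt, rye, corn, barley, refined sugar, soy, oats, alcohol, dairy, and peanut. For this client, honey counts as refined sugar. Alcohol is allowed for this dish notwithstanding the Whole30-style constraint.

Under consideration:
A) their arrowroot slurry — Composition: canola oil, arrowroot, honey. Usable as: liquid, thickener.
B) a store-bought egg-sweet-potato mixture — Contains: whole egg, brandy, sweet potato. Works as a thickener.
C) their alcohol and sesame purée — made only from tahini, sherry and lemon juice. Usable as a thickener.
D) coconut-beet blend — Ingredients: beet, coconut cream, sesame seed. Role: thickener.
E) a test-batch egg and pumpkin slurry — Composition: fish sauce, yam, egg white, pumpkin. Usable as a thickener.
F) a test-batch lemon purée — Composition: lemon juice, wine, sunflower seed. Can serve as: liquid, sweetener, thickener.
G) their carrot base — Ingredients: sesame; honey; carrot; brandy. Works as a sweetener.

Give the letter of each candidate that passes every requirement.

C, F

A: has honey, so not Whole30-style — no
B: has whole egg, so not egg-free — no
C: alcohol is permitted under the Whole30-style carve-out; nothing else excluded — OK
D: has coconut cream, so not coconut-free — no
E: has egg white, so not egg-free; has fish sauce, so not fish-free — reject
F: alcohol is permitted under the Whole30-style carve-out; nothing else excluded — valid
G: not usable as a thickener; has honey, so not Whole30-style — reject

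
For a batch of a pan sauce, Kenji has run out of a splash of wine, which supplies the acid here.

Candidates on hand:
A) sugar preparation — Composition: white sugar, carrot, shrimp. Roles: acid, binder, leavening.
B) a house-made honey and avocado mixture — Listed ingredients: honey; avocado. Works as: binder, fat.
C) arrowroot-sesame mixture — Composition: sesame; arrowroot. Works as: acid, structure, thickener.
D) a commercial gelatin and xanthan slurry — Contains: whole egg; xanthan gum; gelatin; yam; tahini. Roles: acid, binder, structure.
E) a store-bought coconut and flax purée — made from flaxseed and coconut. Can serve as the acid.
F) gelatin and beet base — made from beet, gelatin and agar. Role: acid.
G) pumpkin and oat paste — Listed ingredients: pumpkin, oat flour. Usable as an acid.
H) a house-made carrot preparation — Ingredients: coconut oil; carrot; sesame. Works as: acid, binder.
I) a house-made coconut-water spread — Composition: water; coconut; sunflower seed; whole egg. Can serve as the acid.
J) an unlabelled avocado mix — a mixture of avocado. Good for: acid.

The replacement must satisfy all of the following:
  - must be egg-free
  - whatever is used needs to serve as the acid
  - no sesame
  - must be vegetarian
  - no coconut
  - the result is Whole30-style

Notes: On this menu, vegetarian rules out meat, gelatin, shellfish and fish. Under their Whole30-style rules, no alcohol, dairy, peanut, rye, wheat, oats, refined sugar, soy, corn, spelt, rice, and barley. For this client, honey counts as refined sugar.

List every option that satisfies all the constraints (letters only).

J

A: has shrimp, so not vegetarian; has white sugar, so not Whole30-style — out
B: not usable as an acid; has honey, so not Whole30-style — no
C: has sesame, so not sesame-free — no
D: has gelatin, so not vegetarian; has tahini, so not sesame-free (and 1 more) — out
E: has coconut, so not coconut-free — no
F: has gelatin, so not vegetarian — reject
G: has oat flour, so not Whole30-style — no
H: has sesame, so not sesame-free; has coconut oil, so not coconut-free — out
I: has whole egg, so not egg-free; has coconut, so not coconut-free — no
J: no coconut, Whole30-style — keep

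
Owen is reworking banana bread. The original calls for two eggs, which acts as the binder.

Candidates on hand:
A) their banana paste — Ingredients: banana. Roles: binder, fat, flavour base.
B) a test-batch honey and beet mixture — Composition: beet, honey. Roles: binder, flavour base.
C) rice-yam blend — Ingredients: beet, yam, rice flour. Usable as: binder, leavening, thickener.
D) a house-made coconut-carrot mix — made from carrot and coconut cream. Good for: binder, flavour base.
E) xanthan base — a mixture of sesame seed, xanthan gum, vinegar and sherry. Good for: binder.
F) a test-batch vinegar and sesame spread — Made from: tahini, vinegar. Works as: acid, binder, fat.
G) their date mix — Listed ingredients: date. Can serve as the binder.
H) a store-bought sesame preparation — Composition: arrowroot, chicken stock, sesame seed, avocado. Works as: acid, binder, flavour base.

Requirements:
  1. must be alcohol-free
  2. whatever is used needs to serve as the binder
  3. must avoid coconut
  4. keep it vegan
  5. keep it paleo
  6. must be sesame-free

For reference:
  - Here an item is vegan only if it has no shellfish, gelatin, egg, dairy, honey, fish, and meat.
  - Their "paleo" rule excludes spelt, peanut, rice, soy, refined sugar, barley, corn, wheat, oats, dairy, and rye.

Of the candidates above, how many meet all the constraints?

2

A: all constraints satisfied — OK
B: has honey, so not vegan — reject
C: has rice flour, so not paleo — out
D: has coconut cream, so not coconut-free — no
E: has sherry, so not alcohol-free; has sesame seed, so not sesame-free — out
F: has tahini, so not sesame-free — reject
G: only date; none excluded — valid
H: has chicken stock, so not vegan; has sesame seed, so not sesame-free — out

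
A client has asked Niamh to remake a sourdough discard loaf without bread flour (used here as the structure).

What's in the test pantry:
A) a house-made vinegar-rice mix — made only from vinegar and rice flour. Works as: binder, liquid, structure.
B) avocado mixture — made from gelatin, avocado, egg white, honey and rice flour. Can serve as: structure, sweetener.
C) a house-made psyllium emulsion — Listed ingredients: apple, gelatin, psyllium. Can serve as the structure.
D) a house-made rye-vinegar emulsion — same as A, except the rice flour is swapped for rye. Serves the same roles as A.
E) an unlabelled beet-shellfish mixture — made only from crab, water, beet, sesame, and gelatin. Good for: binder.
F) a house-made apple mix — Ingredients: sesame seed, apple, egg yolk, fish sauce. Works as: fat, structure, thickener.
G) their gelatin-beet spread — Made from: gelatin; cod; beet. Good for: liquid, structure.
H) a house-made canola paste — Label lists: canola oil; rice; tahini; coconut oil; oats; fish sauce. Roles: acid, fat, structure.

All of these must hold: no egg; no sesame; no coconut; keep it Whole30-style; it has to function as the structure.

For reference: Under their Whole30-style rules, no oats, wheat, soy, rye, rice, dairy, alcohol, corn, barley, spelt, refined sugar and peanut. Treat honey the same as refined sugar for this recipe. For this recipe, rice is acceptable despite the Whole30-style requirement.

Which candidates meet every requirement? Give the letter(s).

A: rice is permitted under the Whole30-style carve-out; nothing else excluded — valid
B: has honey, so not Whole30-style; has egg white, so not egg-free — no
C: no sesame, Whole30-style — OK
D: has rye, so not Whole30-style — reject
E: not usable as a structure; has sesame, so not sesame-free — out
F: has sesame seed, so not sesame-free; has egg yolk, so not egg-free — reject
G: no egg, no coconut — OK
H: has oats, so not Whole30-style; has coconut oil, so not coconut-free (and 1 more) — out

A, C, G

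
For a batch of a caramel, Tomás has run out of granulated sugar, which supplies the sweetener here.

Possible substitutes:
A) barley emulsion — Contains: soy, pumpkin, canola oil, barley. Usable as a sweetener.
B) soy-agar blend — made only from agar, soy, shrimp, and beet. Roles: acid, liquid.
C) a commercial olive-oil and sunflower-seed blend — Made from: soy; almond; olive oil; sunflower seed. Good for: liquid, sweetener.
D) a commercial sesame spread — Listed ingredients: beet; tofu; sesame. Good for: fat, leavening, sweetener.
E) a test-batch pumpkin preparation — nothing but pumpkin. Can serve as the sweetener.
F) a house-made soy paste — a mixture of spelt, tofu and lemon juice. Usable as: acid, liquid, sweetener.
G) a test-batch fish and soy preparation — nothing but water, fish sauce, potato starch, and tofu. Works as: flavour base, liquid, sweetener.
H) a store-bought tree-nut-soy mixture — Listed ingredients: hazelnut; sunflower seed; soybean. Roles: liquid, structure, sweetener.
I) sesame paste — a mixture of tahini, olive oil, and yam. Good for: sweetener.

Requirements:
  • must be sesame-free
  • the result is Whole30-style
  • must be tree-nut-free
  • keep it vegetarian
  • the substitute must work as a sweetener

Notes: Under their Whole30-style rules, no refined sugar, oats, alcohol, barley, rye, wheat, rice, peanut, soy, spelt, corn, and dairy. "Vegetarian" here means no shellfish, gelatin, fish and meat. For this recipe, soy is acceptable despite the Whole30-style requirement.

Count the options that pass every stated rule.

A: has barley, so not Whole30-style — out
B: not usable as a sweetener; has shrimp, so not vegetarian — out
C: has almond, so not tree-nut-free — out
D: has sesame, so not sesame-free — out
E: only pumpkin; none excluded — valid
F: has spelt, so not Whole30-style — out
G: has fish sauce, so not vegetarian — out
H: has hazelnut, so not tree-nut-free — no
I: has tahini, so not sesame-free — no

1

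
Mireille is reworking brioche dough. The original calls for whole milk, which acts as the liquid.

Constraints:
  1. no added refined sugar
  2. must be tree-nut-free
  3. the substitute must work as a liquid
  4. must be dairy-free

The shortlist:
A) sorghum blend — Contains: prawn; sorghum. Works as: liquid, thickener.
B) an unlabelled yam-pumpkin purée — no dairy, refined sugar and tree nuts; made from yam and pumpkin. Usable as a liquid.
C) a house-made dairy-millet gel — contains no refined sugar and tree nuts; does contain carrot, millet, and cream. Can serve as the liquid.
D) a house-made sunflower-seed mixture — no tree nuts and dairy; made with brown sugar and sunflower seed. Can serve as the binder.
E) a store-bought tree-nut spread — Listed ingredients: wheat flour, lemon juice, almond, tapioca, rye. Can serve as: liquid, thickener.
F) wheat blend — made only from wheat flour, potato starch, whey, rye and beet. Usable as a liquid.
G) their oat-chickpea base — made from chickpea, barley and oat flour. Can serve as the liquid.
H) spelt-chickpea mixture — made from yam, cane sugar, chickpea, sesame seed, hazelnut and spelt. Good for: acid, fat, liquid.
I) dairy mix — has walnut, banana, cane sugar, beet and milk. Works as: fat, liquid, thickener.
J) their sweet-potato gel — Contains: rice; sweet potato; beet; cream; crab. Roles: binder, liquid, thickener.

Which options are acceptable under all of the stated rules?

A: only prawn and sorghum; none excluded — keep
B: no refined sugar, no tree nuts — keep
C: has cream, so not dairy-free — out
D: not usable as a liquid; has brown sugar, so not no-added-sugar — out
E: has almond, so not tree-nut-free — out
F: has whey, so not dairy-free — out
G: works as a liquid, no refined sugar, no dairy — OK
H: has cane sugar, so not no-added-sugar; has hazelnut, so not tree-nut-free — out
I: has milk, so not dairy-free; has cane sugar, so not no-added-sugar (and 1 more) — out
J: has cream, so not dairy-free — no

A, B, G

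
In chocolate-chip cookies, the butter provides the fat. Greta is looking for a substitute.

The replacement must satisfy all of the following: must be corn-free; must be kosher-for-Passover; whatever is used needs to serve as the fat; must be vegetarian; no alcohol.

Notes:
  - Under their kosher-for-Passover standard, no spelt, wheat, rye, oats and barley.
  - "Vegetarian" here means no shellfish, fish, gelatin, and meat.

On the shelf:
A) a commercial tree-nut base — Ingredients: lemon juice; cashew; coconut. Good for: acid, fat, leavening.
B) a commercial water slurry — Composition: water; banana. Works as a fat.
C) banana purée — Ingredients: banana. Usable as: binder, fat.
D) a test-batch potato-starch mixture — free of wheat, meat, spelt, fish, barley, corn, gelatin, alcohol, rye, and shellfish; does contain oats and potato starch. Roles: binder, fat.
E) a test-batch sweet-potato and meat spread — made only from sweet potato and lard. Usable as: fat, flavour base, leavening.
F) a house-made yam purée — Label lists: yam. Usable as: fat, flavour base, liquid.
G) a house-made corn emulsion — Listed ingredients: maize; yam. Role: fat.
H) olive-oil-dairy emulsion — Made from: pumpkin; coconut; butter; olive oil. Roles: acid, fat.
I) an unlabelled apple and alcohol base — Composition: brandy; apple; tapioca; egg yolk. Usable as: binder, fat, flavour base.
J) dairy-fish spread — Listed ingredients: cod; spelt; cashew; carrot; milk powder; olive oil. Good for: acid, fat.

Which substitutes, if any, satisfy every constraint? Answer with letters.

A, B, C, F, H

A: only coconut, cashew, and lemon juice; none excluded — keep
B: only banana and water; none excluded — valid
C: only banana; none excluded — OK
D: has oats, so not kosher-for-Passover — out
E: has lard, so not vegetarian — reject
F: only yam; none excluded — valid
G: has maize, so not corn-free — reject
H: works as a fat, vegetarian, no alcohol — keep
I: has brandy, so not alcohol-free — reject
J: has spelt, so not kosher-for-Passover; has cod, so not vegetarian — out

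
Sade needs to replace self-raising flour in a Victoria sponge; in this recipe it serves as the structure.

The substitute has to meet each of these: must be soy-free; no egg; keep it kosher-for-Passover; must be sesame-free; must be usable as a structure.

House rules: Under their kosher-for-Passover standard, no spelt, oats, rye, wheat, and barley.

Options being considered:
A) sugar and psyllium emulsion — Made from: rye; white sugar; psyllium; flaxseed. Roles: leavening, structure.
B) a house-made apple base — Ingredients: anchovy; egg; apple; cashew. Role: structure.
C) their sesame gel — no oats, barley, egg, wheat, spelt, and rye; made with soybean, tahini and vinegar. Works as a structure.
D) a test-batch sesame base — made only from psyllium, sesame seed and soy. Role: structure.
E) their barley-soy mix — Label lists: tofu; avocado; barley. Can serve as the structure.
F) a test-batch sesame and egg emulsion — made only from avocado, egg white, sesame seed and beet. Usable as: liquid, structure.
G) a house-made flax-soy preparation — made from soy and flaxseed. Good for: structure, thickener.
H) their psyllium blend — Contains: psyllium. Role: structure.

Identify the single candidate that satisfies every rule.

A: has rye, so not kosher-for-Passover — no
B: has egg, so not egg-free — no
C: has soybean, so not soy-free; has tahini, so not sesame-free — reject
D: has soy, so not soy-free; has sesame seed, so not sesame-free — out
E: has barley, so not kosher-for-Passover; has tofu, so not soy-free — no
F: has egg white, so not egg-free; has sesame seed, so not sesame-free — reject
G: has soy, so not soy-free — no
H: no soy, kosher-for-Passover — valid

H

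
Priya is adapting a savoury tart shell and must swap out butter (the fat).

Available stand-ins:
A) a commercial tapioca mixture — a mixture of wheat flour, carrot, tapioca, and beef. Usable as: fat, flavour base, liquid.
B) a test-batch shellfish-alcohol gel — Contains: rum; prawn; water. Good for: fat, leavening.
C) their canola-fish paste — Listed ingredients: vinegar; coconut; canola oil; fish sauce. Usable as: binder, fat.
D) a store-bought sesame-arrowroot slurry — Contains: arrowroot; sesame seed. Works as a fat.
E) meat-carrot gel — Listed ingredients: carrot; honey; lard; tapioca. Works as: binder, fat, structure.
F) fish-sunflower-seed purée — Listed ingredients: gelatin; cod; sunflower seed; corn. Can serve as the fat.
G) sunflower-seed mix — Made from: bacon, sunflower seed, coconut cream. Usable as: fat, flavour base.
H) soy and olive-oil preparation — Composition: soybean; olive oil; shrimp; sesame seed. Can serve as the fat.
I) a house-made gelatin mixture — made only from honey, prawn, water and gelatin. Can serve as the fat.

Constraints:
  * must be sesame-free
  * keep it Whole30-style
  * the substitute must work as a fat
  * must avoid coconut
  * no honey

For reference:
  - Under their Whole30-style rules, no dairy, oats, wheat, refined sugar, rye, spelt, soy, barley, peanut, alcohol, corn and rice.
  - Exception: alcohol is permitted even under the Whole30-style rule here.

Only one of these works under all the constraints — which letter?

B

A: has wheat flour, so not Whole30-style — reject
B: alcohol is permitted under the Whole30-style carve-out; nothing else excluded — OK
C: has coconut, so not coconut-free — no
D: has sesame seed, so not sesame-free — reject
E: has honey, so not honey-free — out
F: has corn, so not Whole30-style — reject
G: has coconut cream, so not coconut-free — no
H: has soybean, so not Whole30-style; has sesame seed, so not sesame-free — no
I: has honey, so not honey-free — no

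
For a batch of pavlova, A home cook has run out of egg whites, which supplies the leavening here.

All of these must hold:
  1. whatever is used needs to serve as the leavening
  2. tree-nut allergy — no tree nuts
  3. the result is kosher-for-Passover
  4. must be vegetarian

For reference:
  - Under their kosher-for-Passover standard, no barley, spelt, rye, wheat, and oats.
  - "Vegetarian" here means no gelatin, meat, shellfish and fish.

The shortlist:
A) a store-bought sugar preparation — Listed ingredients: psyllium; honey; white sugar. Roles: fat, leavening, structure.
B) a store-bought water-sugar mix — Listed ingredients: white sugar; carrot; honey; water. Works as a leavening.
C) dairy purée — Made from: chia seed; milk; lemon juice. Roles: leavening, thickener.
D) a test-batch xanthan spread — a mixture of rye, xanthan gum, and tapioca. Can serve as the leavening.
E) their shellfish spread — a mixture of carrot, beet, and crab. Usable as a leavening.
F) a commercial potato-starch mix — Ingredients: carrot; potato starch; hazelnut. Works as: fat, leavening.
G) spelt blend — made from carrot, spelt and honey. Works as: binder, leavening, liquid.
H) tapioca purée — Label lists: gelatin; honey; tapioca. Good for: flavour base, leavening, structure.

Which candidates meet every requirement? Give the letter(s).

A, B, C

A: kosher-for-Passover, vegetarian — valid
B: honey and white sugar etc. — none of it excluded — valid
C: only milk, lemon juice and chia seed; none excluded — OK
D: has rye, so not kosher-for-Passover — no
E: has crab, so not vegetarian — out
F: has hazelnut, so not tree-nut-free — reject
G: has spelt, so not kosher-for-Passover — no
H: has gelatin, so not vegetarian — no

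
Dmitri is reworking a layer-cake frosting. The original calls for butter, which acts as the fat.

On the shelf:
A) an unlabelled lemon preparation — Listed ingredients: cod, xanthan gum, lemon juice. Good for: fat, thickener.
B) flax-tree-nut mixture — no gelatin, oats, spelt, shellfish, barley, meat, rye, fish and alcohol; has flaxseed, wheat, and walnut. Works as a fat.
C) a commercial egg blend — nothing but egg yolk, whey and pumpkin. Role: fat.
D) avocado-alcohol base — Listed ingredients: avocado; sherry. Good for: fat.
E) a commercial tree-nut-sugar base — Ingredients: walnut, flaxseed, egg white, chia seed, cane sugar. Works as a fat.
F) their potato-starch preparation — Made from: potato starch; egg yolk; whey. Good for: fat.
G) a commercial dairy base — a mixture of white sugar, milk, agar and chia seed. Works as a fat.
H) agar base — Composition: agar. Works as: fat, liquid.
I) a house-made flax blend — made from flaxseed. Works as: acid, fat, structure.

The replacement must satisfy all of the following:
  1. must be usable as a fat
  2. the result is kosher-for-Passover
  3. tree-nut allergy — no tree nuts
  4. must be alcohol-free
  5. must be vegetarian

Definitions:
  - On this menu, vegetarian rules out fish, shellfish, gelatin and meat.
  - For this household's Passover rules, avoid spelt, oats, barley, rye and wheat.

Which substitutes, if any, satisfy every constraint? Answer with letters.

C, F, G, H, I

A: has cod, so not vegetarian — out
B: has wheat, so not kosher-for-Passover; has walnut, so not tree-nut-free — out
C: only whey, egg yolk and pumpkin; none excluded — keep
D: has sherry, so not alcohol-free — no
E: has walnut, so not tree-nut-free — no
F: every rule checks out — valid
G: no alcohol, no tree nuts — keep
H: no alcohol, no tree nuts — keep
I: only flaxseed; none excluded — keep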